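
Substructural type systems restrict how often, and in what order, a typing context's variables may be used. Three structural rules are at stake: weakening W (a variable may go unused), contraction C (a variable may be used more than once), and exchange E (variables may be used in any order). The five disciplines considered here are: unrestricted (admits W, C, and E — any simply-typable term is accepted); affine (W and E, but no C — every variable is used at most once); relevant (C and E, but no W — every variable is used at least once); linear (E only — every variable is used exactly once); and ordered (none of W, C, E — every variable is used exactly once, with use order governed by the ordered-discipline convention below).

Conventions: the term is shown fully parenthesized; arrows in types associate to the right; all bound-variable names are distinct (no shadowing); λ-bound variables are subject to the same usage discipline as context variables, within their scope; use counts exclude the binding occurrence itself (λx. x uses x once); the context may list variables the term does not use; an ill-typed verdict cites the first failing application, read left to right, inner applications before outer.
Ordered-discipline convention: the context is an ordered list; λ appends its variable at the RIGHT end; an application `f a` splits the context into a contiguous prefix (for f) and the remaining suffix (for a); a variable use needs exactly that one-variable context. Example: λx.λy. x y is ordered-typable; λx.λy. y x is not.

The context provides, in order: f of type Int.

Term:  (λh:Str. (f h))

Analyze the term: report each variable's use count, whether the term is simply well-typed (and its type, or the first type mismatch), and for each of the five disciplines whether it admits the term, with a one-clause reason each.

variable uses: f ×1; h (bound) ×1
use order (left to right): f, h
typing: ill-typed: non-arrow in function slot: Int
ordered: ✗, a type mismatch blocks all five
linear: ✗, the type mismatch rejects it
affine: ✗, not simply typable
relevant: ✗, fails simple typing
unrestricted: ✗, a type mismatch blocks all five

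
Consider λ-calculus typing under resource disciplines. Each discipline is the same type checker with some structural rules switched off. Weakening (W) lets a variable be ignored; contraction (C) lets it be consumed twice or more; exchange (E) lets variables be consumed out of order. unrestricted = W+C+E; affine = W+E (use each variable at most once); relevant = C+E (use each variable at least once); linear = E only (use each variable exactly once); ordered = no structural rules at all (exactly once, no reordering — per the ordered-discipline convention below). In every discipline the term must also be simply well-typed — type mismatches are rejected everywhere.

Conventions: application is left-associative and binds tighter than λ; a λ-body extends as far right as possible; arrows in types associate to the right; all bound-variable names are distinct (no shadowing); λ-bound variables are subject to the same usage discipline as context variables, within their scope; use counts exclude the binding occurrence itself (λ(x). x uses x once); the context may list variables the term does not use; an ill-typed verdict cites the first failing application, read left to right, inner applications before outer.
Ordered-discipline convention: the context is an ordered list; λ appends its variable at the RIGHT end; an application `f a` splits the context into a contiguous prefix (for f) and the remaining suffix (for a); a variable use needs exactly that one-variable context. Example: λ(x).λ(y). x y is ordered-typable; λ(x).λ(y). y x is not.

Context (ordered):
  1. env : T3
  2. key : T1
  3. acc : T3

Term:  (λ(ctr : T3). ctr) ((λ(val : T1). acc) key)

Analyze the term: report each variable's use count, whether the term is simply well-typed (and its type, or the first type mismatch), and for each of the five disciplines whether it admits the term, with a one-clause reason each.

variable uses: env=0, key=1, acc=1, ctr (bound)=1, val (bound)=0
uses in reading order: ctr, acc, key
typing: ✓ — T3
ordered ✗ (env, val left unused)
linear ✗ (env, val left unused)
affine ✓ (env, key, acc, ctr, val: no repeats, contraction unneeded)
relevant ✗ (env, val left unused)
unrestricted ✓ (type-checks (T3) and nothing is barred)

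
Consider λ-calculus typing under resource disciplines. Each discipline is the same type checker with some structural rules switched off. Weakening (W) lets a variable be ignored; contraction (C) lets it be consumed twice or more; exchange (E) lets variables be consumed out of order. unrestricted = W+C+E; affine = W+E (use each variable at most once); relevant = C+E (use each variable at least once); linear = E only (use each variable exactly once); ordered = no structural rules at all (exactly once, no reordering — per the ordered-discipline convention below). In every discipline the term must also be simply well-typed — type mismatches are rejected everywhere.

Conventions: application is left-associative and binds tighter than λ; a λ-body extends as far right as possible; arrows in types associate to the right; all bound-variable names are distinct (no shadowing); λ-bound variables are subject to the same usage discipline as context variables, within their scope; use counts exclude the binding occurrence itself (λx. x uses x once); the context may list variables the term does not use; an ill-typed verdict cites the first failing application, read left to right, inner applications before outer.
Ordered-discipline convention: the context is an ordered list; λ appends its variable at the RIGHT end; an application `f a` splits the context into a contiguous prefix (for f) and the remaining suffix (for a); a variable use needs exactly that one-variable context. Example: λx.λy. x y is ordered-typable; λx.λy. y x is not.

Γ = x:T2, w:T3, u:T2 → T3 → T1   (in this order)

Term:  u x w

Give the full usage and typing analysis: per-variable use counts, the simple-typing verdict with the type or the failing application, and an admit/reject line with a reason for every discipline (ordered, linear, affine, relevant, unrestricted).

use counts: x: 1×; w: 1×; u: 1×
order of uses: u, x, w
typing: well-typed — term : T1
ordered: ✗, needs exchange: uses follow u, x, w
linear: ✓, single use per variable (x, w, u)
affine: ✓, x, w, u: no repeats, contraction unneeded
relevant: ✓, none of x, w, u goes unused
unrestricted: ✓, well-typed at T1; no restrictions here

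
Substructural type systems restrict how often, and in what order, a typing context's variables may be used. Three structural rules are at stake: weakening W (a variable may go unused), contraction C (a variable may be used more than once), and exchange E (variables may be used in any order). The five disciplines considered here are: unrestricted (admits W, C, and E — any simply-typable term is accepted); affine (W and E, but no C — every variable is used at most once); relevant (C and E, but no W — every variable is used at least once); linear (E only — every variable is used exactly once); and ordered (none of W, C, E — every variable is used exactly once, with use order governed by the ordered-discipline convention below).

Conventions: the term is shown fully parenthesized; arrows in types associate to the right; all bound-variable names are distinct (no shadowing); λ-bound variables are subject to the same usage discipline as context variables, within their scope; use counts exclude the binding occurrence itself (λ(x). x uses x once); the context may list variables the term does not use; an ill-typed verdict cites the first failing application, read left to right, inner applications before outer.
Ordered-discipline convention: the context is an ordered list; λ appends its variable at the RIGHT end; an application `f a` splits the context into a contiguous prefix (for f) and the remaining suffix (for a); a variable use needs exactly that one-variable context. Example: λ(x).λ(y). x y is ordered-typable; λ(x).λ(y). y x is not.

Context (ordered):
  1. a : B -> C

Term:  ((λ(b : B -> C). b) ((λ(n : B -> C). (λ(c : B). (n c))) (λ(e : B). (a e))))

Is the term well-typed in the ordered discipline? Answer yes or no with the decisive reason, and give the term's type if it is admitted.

yes — one use each (a, b, n, c, e); ordered split holds; term : B -> C
usage: a: 1×, b (bound): 1×, n (bound): 1×, c (bound): 1×, e (bound): 1×
order of uses: b, n, c, a, e
typing: ✓ — B -> C
across the five disciplines: ordered ✓, linear ✓, affine ✓, relevant ✓, unrestricted ✓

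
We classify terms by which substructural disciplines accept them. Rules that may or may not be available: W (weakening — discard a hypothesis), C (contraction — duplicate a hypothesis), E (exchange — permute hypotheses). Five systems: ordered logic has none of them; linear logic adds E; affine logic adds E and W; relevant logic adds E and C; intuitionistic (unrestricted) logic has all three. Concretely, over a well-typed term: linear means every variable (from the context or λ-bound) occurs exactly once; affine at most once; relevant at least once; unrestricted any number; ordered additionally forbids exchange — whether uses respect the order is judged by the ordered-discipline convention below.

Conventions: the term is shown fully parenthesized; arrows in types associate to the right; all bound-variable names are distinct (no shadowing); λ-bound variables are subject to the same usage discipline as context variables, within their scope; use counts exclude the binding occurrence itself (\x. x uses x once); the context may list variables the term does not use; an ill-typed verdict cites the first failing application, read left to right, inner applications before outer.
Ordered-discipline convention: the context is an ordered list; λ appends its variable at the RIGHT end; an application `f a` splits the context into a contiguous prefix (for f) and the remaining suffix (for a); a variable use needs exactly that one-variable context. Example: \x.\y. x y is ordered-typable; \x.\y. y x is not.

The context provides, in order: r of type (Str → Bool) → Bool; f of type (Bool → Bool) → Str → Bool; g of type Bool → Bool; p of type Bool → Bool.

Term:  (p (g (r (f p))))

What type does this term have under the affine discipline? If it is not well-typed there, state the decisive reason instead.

not well-typed under affine — p ×2 used more than once (contraction)
counts: r ×1, f ×1, g ×1, p ×2
order of uses: p, g, r, f, p
typing: ✓ — Bool
summary: ordered ✗ | linear ✗ | affine ✗ | relevant ✓ | unrestricted ✓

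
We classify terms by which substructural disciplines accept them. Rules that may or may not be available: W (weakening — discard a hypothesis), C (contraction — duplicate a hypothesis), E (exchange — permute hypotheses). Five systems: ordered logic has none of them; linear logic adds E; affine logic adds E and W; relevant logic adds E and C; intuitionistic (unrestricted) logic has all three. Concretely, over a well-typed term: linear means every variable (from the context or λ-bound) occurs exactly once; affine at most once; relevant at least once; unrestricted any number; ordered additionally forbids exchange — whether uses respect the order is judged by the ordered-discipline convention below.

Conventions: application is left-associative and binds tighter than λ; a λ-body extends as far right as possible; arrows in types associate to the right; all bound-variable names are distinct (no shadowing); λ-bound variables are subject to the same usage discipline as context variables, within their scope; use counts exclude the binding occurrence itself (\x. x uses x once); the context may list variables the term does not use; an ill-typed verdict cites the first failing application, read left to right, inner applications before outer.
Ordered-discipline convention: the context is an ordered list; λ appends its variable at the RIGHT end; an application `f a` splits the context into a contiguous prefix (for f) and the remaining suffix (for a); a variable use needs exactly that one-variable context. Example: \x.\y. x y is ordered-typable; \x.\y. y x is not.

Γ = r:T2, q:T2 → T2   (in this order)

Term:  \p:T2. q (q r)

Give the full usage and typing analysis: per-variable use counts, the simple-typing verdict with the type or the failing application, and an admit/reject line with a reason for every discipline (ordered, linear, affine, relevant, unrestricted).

counts: r: 1×, q: 2×, p (λ-bound): 0×
use order (left to right): q, q, r
typing: well-typed — term : T2 → T2
ordered ✗ (repeated use of q ×2; needs weakening: p unused)
linear ✗ (repeated use of q ×2; needs weakening: p unused)
affine ✗ (repeated use of q ×2)
relevant ✗ (needs weakening: p unused)
unrestricted ✓ (simply typable at T2 → T2; W, C, E all held)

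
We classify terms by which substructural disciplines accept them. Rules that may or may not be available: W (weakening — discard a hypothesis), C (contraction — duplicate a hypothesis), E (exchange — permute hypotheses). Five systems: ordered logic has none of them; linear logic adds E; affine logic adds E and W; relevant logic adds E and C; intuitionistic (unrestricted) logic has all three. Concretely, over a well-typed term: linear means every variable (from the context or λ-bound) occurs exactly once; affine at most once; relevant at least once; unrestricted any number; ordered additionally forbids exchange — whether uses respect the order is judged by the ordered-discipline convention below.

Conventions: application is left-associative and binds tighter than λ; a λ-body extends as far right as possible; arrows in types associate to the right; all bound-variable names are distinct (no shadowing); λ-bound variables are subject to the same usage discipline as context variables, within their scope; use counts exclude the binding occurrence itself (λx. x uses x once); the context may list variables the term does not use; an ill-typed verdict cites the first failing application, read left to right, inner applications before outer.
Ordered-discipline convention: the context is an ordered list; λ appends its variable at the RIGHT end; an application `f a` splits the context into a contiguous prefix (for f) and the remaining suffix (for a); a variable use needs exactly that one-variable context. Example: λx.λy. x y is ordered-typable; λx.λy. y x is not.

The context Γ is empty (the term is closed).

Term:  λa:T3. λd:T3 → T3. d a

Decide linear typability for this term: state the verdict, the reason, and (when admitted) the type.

yes — single use per variable (a, d); term : T3 → (T3 → T3) → T3
usage: a (λ-bound): 1×; d (λ-bound): 1×
uses in reading order: d, a
typing: the term checks, with type T3 → (T3 → T3) → T3
summary: ordered ✗, linear ✓, affine ✓, relevant ✓, unrestricted ✓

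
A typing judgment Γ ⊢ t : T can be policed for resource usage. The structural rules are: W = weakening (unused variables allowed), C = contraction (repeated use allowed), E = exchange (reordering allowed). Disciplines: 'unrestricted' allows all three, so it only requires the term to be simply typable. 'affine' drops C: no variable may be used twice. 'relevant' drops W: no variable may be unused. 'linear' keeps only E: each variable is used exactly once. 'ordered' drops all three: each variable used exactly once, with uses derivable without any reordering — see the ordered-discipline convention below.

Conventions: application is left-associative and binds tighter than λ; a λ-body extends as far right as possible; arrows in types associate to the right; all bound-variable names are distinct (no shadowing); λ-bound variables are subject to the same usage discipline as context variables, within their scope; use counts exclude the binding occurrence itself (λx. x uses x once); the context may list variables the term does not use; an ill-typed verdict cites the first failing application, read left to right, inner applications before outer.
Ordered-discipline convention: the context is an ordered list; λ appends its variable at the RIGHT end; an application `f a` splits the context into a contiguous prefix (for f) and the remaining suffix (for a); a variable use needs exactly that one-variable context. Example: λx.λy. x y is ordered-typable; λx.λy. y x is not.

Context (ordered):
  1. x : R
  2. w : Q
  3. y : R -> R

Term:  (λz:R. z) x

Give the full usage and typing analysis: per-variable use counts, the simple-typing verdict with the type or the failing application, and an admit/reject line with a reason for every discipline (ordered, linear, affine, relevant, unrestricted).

usage: x: 1, w: 0, y: 0, z (λ-bound): 1
order of uses: z, x
typing: the term checks, with type R
ordered ✗ (unused: w, y — weakening required)
linear ✗ (unused: w, y — weakening required)
affine ✓ (none of x, w, y, z used more than once)
relevant ✗ (unused: w, y — weakening required)
unrestricted ✓ (simply typable at R; W, C, E all held)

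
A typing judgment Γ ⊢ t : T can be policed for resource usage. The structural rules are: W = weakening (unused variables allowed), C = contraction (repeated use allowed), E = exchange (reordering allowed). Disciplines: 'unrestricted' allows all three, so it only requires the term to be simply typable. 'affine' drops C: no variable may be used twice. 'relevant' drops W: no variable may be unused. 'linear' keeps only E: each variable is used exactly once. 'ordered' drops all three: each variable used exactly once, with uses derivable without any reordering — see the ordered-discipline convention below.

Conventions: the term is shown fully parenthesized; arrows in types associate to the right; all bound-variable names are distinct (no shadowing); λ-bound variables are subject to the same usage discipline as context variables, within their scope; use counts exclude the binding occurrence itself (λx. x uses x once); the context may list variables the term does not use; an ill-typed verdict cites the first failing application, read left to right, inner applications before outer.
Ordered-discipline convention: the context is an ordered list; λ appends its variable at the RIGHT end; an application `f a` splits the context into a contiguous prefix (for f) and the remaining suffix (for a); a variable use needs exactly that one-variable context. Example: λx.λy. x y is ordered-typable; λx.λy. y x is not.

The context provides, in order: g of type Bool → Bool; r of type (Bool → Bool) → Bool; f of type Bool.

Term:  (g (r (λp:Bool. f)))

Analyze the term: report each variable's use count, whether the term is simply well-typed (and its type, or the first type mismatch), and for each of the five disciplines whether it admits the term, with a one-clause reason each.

use counts: g: 1, r: 1, f: 1, p (bound): 0
use order (left to right): g, r, f
typing: well-typed — term : Bool
ordered: ✗ — p never used (weakening)
linear: ✗ — p never used (weakening)
affine: ✓ — none of g, r, f, p used more than once
relevant: ✗ — p never used (weakening)
unrestricted: ✓ — well-typed at Bool; no restrictions here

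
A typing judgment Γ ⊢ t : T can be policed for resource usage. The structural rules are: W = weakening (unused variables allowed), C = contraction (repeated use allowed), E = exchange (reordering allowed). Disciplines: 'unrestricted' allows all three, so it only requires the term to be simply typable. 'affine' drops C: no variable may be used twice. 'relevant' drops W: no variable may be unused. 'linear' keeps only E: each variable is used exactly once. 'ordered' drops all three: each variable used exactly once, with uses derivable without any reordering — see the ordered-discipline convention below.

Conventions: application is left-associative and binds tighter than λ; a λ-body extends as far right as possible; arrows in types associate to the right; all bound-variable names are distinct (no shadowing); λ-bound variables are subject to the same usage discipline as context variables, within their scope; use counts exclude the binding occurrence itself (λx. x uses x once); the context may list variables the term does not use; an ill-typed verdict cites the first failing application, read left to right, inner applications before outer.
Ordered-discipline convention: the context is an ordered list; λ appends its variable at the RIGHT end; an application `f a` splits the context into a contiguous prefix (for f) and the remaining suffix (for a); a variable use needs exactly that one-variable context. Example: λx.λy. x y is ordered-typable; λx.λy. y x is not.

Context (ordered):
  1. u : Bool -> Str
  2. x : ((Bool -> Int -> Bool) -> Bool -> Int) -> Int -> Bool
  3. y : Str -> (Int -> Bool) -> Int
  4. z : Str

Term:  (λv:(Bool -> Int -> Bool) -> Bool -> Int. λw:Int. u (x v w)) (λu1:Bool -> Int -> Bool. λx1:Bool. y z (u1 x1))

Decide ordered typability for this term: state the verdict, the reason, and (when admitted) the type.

yes — one use each (u, x, y, z, v, w, u1, x1); ordered split holds; term : Int -> Str
usage: u ×1; x ×1; y ×1; z ×1; v (λ-bound) ×1; w (λ-bound) ×1; u1 (λ-bound) ×1; x1 (λ-bound) ×1
left-to-right use order: u, x, v, w, y, z, u1, x1
typing: well-typed at Int -> Str
across the five disciplines: ordered ✓; linear ✓; affine ✓; relevant ✓; unrestricted ✓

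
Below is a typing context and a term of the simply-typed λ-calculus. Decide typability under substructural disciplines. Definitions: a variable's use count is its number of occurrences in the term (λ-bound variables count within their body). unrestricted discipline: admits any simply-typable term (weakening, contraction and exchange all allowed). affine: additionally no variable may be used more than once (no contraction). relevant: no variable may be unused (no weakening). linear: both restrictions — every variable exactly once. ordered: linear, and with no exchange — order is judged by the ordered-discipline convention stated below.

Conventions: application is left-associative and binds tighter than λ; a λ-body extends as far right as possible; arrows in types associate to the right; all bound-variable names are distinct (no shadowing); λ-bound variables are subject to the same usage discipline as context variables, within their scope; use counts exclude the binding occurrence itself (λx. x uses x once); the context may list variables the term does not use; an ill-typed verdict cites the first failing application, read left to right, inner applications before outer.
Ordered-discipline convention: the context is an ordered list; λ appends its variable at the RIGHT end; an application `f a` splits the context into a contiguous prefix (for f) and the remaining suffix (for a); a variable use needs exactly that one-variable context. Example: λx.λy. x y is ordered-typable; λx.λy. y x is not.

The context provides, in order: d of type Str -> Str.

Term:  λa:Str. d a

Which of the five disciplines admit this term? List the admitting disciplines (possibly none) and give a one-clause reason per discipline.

admitted in: ordered, linear, affine, relevant, unrestricted
use counts: d ×1; a [bound] ×1
order of uses: d, a
typing: ✓ — Str -> Str
ordered ✓ (one use each (d, a); ordered split holds)
linear ✓ (single use per variable (d, a))
affine ✓ (at most one use each (d, a))
relevant ✓ (d, a: all used, weakening unneeded)
unrestricted ✓ (simply typable at Str -> Str; W, C, E all held)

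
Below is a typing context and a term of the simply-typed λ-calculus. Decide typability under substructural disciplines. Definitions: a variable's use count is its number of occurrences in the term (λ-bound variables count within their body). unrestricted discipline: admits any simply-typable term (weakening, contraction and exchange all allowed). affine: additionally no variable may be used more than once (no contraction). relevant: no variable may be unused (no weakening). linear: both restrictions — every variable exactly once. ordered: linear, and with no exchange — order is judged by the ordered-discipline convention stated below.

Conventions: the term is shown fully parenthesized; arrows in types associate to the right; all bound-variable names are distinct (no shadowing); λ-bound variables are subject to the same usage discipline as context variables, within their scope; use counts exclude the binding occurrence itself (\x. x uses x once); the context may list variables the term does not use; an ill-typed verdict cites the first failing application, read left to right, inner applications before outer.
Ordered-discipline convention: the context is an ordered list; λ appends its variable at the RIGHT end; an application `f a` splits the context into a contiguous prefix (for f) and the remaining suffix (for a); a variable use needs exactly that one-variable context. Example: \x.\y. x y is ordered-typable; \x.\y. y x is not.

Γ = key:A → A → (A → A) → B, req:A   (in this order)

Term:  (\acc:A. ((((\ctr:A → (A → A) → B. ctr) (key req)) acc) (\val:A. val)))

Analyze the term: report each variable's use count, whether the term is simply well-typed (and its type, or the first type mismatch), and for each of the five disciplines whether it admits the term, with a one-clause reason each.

usage: key ×1; req ×1; acc (bound) ×1; ctr (bound) ×1; val (bound) ×1
left-to-right use order: ctr, key, req, acc, val
typing: the term checks, with type A → B
ordered: ✓ — single-use (key, req, acc, ctr, val), ordered derivation ok
linear: ✓ — key, req, acc, ctr, val: one use apiece
affine: ✓ — at most one use each (key, req, acc, ctr, val)
relevant: ✓ — every one of key, req, acc, ctr, val appears
unrestricted: ✓ — typability at A → B is all that's needed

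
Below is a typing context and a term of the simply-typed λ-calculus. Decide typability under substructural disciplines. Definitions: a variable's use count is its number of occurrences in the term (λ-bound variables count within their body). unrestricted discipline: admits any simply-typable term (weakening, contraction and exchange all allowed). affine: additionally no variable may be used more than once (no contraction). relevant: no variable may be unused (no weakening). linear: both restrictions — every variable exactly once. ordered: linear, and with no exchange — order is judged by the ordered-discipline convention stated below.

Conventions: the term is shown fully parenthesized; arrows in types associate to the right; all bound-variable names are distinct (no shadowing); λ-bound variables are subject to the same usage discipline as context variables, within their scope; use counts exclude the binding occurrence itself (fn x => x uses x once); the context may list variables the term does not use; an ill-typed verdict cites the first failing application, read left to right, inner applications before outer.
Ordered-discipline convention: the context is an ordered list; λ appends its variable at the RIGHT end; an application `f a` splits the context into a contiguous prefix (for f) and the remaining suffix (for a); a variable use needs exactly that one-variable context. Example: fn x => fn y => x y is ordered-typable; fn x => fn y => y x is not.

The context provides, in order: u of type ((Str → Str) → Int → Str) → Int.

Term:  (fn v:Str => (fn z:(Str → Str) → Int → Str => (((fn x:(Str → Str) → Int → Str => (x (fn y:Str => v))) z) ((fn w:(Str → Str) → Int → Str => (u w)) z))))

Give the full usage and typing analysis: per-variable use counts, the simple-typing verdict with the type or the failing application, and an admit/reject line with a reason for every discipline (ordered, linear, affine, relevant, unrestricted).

counts: u=1, v (bound)=1, z (bound)=2, x (bound)=1, y (bound)=0, w (bound)=1
left-to-right use order: x, v, z, u, w, z
typing: well-typed — term : Str → ((Str → Str) → Int → Str) → Str
ordered: ✗, uses contraction: z ×2; y left unused
linear: ✗, uses contraction: z ×2; y left unused
affine: ✗, uses contraction: z ×2
relevant: ✗, y left unused
unrestricted: ✓, well-typed at Str → ((Str → Str) → Int → Str) → Str; no restrictions here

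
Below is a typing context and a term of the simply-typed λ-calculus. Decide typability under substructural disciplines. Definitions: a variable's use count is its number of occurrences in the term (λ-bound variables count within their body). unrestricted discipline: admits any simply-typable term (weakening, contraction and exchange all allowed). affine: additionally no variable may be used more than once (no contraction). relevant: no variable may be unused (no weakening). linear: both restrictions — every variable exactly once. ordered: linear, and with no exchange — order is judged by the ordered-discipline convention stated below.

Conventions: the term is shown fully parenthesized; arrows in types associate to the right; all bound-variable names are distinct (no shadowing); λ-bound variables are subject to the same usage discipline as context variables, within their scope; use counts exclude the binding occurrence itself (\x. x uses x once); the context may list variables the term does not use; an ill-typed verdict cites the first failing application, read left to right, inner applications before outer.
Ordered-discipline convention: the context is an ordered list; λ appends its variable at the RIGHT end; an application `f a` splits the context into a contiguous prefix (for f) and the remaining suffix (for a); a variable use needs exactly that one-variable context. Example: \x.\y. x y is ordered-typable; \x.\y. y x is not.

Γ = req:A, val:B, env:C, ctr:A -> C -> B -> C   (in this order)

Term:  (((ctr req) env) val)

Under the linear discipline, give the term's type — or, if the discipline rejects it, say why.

term : C
usage: req: 1; val: 1; env: 1; ctr: 1
left-to-right use order: ctr, req, env, val
typing: the term checks, with type C
summary: ordered ✗ | linear ✓ | affine ✓ | relevant ✓ | unrestricted ✓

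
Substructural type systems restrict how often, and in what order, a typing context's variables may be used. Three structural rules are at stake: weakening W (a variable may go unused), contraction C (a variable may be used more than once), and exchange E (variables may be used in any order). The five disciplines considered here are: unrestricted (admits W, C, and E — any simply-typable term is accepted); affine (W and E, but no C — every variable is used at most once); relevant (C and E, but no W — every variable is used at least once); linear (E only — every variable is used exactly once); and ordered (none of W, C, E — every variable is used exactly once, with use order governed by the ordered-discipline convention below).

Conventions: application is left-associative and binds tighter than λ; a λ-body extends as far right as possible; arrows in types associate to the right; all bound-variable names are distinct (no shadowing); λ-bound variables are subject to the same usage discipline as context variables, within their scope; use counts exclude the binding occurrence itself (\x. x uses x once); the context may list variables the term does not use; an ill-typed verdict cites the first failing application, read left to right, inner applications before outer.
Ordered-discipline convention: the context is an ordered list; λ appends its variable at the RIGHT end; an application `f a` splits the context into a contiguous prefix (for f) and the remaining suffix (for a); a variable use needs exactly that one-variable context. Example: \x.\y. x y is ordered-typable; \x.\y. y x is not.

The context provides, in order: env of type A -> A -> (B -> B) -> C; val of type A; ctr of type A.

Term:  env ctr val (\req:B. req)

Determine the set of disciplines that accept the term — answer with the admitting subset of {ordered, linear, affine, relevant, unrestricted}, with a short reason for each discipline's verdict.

admitted in: linear, affine, relevant, unrestricted
counts: env: 1×, val: 1×, ctr: 1×, req (λ-bound): 1×
left-to-right use order: env, ctr, val, req
typing: the term checks, with type C
ordered: ✗, needs exchange: uses follow env, ctr, val, req
linear: ✓, single use per variable (env, val, ctr, req)
affine: ✓, none of env, val, ctr, req used more than once
relevant: ✓, none of env, val, ctr, req goes unused
unrestricted: ✓, simply typable at C; W, C, E all held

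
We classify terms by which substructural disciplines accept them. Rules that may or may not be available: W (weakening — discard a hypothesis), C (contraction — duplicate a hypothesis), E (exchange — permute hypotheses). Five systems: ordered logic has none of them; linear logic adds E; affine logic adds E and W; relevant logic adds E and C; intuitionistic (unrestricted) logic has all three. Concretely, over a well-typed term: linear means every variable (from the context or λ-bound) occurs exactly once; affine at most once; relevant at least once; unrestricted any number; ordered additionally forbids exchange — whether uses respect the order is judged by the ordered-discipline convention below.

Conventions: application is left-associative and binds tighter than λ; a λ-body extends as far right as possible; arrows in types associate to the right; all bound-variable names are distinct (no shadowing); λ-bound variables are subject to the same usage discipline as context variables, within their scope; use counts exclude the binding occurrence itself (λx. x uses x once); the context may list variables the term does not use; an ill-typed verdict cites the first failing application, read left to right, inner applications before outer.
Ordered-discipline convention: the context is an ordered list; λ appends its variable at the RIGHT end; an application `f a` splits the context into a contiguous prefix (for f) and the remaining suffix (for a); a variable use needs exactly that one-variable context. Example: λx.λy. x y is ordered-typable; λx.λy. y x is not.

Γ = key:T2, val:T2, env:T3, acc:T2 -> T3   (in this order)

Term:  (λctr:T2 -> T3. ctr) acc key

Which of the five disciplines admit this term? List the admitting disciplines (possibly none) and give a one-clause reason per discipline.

admitting disciplines: affine, unrestricted
variable uses: key=1; val=0; env=0; acc=1; ctr (bound)=1
use order (left to right): ctr, acc, key
typing: the term checks, with type T3
ordered: ✗ — needs weakening: val, env unused
linear: ✗ — needs weakening: val, env unused
affine: ✓ — key, val, env, acc, ctr: no repeats, contraction unneeded
relevant: ✗ — needs weakening: val, env unused
unrestricted: ✓ — simply typable at T3; W, C, E all held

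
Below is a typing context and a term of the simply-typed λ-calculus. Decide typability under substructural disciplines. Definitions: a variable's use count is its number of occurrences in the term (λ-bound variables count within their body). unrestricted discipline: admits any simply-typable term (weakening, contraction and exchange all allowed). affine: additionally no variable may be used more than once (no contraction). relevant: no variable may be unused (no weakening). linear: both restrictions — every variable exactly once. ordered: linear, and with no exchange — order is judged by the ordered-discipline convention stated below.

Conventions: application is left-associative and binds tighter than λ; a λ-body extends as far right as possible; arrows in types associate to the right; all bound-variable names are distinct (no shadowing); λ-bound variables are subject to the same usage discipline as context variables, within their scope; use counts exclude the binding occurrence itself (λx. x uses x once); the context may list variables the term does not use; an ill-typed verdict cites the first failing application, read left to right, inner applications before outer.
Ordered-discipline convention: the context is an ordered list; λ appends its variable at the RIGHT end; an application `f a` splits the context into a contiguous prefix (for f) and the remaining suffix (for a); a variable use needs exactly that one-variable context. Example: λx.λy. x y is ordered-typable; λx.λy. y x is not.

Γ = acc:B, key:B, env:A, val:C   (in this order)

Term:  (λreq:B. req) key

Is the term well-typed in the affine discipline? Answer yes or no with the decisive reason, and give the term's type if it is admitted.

yes — acc, key, env, val, req: no repeats, contraction unneeded; term : B
use counts: acc: 0×, key: 1×, env: 0×, val: 0×, req (bound): 1×
use order (left to right): req, key
typing: the term checks, with type B
across the five disciplines: ordered ✗ · linear ✗ · affine ✓ · relevant ✗ · unrestricted ✓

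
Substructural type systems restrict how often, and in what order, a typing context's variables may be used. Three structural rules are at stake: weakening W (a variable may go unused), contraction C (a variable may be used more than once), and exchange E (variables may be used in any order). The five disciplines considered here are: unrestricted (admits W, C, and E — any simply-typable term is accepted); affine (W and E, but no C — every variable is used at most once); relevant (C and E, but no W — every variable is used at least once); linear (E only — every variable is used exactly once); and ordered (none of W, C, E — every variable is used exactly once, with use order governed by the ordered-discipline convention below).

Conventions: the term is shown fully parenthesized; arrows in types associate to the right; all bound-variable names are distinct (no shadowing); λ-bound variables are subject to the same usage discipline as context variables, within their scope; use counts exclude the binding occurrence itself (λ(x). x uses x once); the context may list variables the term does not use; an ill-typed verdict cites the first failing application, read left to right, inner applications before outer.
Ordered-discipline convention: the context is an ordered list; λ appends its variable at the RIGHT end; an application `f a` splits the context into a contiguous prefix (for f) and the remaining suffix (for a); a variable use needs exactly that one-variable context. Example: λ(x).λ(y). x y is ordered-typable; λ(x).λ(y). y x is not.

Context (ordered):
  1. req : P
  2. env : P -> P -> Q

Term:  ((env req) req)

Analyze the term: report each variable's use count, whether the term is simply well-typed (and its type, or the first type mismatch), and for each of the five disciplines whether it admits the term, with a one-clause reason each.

variable uses: req ×2; env ×1
uses in reading order: env, req, req
typing: well-typed — term : Q
ordered: ✗, req ×2 used more than once (contraction)
linear: ✗, req ×2 used more than once (contraction)
affine: ✗, req ×2 used more than once (contraction)
relevant: ✓, at least one use each (req, env)
unrestricted: ✓, well-typed at Q; no restrictions here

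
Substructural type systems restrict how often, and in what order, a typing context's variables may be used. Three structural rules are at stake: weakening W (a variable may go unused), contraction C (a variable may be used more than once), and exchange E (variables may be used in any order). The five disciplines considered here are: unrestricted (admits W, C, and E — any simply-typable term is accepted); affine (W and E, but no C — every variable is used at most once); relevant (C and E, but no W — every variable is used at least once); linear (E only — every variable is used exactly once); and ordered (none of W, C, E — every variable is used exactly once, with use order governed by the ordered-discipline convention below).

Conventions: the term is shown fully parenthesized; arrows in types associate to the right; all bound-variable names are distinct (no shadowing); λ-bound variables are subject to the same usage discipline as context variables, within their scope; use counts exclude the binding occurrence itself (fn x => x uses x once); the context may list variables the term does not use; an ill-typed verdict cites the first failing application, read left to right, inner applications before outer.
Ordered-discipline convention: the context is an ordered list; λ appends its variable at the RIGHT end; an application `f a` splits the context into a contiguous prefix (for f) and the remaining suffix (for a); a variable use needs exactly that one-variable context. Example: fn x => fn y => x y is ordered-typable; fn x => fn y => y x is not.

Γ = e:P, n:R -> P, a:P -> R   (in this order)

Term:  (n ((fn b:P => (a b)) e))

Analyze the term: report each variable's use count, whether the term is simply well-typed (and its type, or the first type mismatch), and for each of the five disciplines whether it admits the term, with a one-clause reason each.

variable uses: e=1, n=1, a=1, b (λ-bound)=1
use order (left to right): n, a, b, e
typing: the term checks, with type P
ordered: ✗, no ordered split (uses run n, a, b, e)
linear: ✓, each of e, n, a, b used exactly once
affine: ✓, e, n, a, b: no repeats, contraction unneeded
relevant: ✓, at least one use each (e, n, a, b)
unrestricted: ✓, type-checks (P) and nothing is barred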